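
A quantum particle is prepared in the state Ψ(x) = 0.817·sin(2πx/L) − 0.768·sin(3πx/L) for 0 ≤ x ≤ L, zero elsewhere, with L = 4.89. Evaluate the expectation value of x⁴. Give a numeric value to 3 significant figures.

⟨x⁴⟩ = ∫ x⁴·|Ψ|² dx / ∫|Ψ|² dx (integrals over the domain).
On 0 ≤ x ≤ L (j ≠ l): ∫sin²(jπx/L) dx = L/2, ∫sin(jπx/L)·sin(lπx/L) dx = 0; diagonal moments ∫x·sin²(jπx/L) dx = L²/4, ∫x²·sin²(jπx/L) dx = L³·(1/6 − 1/(4j²π²)); cross terms ∫x·sin(jπx/L)·sin(lπx/L) dx = 0 for j + l even and −4jlL²/(π²(j² − l²)²) for j + l odd, ∫x²·sin(jπx/L)·sin(lπx/L) dx = (−1)^(j+l)·4jlL³/(π²(j² − l²)²); higher powers the same way via product-to-sum and parts.
State is unnormalized: ∫|Ψ|² dx = 3.0741, and ∫Ψ*·x⁴·Ψ dx = 570.71, so ⟨x⁴⟩ = 570.71 / 3.0741.
⟨x⁴⟩ = 185.65.

186.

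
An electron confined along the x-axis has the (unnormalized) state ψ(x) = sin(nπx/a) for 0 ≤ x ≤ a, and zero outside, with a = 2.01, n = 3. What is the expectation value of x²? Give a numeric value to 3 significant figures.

1.32

⟨x²⟩ = ∫ x²·|ψ|² dx / ∫|ψ|² dx (integrals over the domain).
With sin²θ = (1 − cos2θ)/2 on 0 ≤ x ≤ a: ∫sin²(nπx/a) dx = a/2, ∫x·sin²(nπx/a) dx = a²/4, ∫x²·sin²(nπx/a) dx = a³·(1/6 − 1/(4n²π²)); higher powers xᵏ the same way, integrating xᵏ·cos(2nπx/a) by parts.
State is unnormalized: ∫|ψ|² dx = 1.0050, and ∫ψ*·x²·ψ dx = 1.3306, so ⟨x²⟩ = 1.3306 / 1.0050.
⟨x²⟩ = 1.3240.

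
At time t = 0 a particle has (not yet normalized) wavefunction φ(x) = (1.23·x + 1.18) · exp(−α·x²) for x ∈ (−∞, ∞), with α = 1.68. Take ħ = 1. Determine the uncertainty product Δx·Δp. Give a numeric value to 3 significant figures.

Δx = √(⟨x²⟩−⟨x⟩²), Δp = √(⟨p²⟩−⟨p⟩²).
Expand each integrand as polynomial × e^(−2αx²) and use ∫x^(2j)·e^(−2αx²) dx = (2j−1)!!/(4α)^j · √(π/(2α)), odd powers → 0; here √(π/(2α)) = 0.96695. Differentiate with the product rule, d/dx e^(−αx²) = −2αx·e^(−αx²).
Normalization: ∫|φ|² dx = 1.5641.
⟨x⟩ = 0.26705, ⟨x²⟩ = 0.19023 ⇒ Δx = 0.34484.
⟨p⟩ = 0.0000, ⟨p²⟩ = 2.1477 ⇒ Δp = 1.4655.
Δx·Δp = 0.50536.

0.505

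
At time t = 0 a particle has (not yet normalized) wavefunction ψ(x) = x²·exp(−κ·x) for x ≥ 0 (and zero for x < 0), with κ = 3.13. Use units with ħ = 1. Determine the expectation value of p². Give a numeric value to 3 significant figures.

p² ψ = −ħ² d²ψ/dx²; ⟨p²⟩ = −ħ² ∫ ψ*·ψ'' dx / ∫|ψ|² dx.
Differentiate x²·exp(−κ·x) with the product rule; every integrand then reduces to terms xʲ·e^(−2κx) on [0, ∞), with ∫₀^∞ xʲ·e^(−2κx) dx = j!/(2κ)^(j+1).
State is unnormalized: ∫|ψ|² dx = 0.0024965, and ∫ψ*·(−ħ² ψ'') dx = 0.0081528, so ⟨p²⟩ = 0.0081528 / 0.0024965.
⟨p²⟩ = 3.2656.

3.27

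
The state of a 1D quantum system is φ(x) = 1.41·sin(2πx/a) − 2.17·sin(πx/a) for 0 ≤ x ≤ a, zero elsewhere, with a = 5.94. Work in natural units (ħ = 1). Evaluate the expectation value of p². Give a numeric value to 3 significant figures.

0.529

p² φ = −ħ² d²φ/dx²; ⟨p²⟩ = −ħ² ∫ φ*·φ'' dx / ∫|φ|² dx.
d²/dx² sin(jπx/a) = −(jπ/a)²·sin(jπx/a); on 0 ≤ x ≤ a, ∫sin²(jπx/a) dx = a/2 and ∫sin(jπx/a)·sin(lπx/a) dx = 0 for j ≠ l, so only diagonal terms survive in ∫|φ|² and ∫φ·φ″; ∫φ·φ′ dx = [φ²/2] between the walls = 0.
State is unnormalized: ∫|φ|² dx = 19.890, and ∫φ*·(−ħ² φ'') dx = 10.519, so ⟨p²⟩ = 10.519 / 19.890.
⟨p²⟩ = 0.52884.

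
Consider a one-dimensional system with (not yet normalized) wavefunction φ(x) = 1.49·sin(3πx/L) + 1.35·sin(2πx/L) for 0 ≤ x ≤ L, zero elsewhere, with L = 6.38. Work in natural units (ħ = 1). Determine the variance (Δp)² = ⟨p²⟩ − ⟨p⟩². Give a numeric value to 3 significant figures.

Compute ⟨p⟩ and ⟨p²⟩ separately; (Δp)² = ⟨p²⟩ − ⟨p⟩².
d²/dx² sin(jπx/L) = −(jπ/L)²·sin(jπx/L); on 0 ≤ x ≤ L, ∫sin²(jπx/L) dx = L/2 and ∫sin(jπx/L)·sin(lπx/L) dx = 0 for j ≠ l, so only diagonal terms survive in ∫|φ|² and ∫φ·φ″; ∫φ·φ′ dx = [φ²/2] between the walls = 0.
Normalization: ∫|φ|² dx = 12.896.
⟨p⟩ = 0.0000 and ⟨p²⟩ = 1.6357.
(Δp)² = 1.6357 − (0.0000)² = 1.6357.

1.64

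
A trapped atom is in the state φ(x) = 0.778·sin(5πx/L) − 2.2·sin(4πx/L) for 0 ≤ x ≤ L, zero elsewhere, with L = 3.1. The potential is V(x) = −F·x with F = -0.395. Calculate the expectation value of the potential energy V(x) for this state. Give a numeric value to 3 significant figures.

⟨V⟩ = ∫ V(x)·|φ|² dx / ∫|φ|² dx.
On 0 ≤ x ≤ L (j ≠ l): ∫sin²(jπx/L) dx = L/2, ∫sin(jπx/L)·sin(lπx/L) dx = 0; diagonal moments ∫x·sin²(jπx/L) dx = L²/4, ∫x²·sin²(jπx/L) dx = L³·(1/6 − 1/(4j²π²)); cross terms ∫x·sin(jπx/L)·sin(lπx/L) dx = 0 for j + l even and −4jlL²/(π²(j² − l²)²) for j + l odd, ∫x²·sin(jπx/L)·sin(lπx/L) dx = (−1)^(j+l)·4jlL³/(π²(j² − l²)²); higher powers the same way via product-to-sum and parts.
State is unnormalized: ∫|φ|² dx = 8.4402, and ∫φ*·V(x)·φ dx = 6.4678, so ⟨V⟩ = 6.4678 / 8.4402.
⟨V⟩ = 0.76632.

0.766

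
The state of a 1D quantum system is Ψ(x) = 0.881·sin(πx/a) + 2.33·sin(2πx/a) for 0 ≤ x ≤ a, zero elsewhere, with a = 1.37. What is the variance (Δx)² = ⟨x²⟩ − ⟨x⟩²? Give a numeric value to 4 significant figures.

Compute ⟨x⟩ and ⟨x²⟩ separately, then (Δx)² = ⟨x²⟩ − ⟨x⟩².
On 0 ≤ x ≤ a (j ≠ l): ∫sin²(jπx/a) dx = a/2, ∫sin(jπx/a)·sin(lπx/a) dx = 0; diagonal moments ∫x·sin²(jπx/a) dx = a²/4, ∫x²·sin²(jπx/a) dx = a³·(1/6 − 1/(4j²π²)); cross terms ∫x·sin(jπx/a)·sin(lπx/a) dx = 0 for j + l even and −4jla²/(π²(j² − l²)²) for j + l odd, ∫x²·sin(jπx/a)·sin(lπx/a) dx = (−1)^(j+l)·4jla³/(π²(j² − l²)²); higher powers the same way via product-to-sum and parts.
Normalization: ∫|Ψ|² dx = 4.2505.
⟨x⟩ = 0.52173 and ⟨x²⟩ = 0.36926.
(Δx)² = 0.36926 − (0.52173)² = 0.097059.

0.09706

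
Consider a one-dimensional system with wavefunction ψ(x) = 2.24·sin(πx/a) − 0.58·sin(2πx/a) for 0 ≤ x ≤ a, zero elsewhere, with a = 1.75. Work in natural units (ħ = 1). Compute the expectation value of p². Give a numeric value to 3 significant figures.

p² ψ = −ħ² d²ψ/dx²; ⟨p²⟩ = −ħ² ∫ ψ*·ψ'' dx / ∫|ψ|² dx.
d²/dx² sin(jπx/a) = −(jπ/a)²·sin(jπx/a); on 0 ≤ x ≤ a, ∫sin²(jπx/a) dx = a/2 and ∫sin(jπx/a)·sin(lπx/a) dx = 0 for j ≠ l, so only diagonal terms survive in ∫|ψ|² and ∫ψ·ψ″; ∫ψ·ψ′ dx = [ψ²/2] between the walls = 0.
State is unnormalized: ∫|ψ|² dx = 4.6848, and ∫ψ*·(−ħ² ψ'') dx = 17.944, so ⟨p²⟩ = 17.944 / 4.6848.
⟨p²⟩ = 3.8302.

3.83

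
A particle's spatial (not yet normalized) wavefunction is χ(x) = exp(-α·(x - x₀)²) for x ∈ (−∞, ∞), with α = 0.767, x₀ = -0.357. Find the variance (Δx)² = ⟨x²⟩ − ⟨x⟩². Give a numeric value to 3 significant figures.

Compute ⟨x⟩ and ⟨x²⟩ separately, then (Δx)² = ⟨x²⟩ − ⟨x⟩².
Gaussian moments (u = x − x₀): ∫u^(2j)·e^(−2αu²) du = (2j−1)!!/(4α)^j · √(π/(2α)), odd powers integrate to 0; here √(π/(2α)) = 1.4311.
Normalization: ∫|χ|² dx = 1.4311.
⟨x⟩ = -0.35700 and ⟨x²⟩ = 0.45339.
(Δx)² = 0.45339 − (-0.35700)² = 0.32595.

0.326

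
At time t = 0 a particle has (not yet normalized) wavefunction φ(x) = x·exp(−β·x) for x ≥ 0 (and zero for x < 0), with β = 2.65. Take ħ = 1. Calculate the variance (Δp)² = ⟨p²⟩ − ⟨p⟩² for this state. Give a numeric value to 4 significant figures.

7.023

Compute ⟨p⟩ and ⟨p²⟩ separately; (Δp)² = ⟨p²⟩ − ⟨p⟩².
Differentiate x·exp(−β·x) with the product rule; every integrand then reduces to terms xʲ·e^(−2βx) on [0, ∞), with ∫₀^∞ xʲ·e^(−2βx) dx = j!/(2β)^(j+1).
Normalization: ∫|φ|² dx = 0.013434.
⟨p⟩ = 0.0000 and ⟨p²⟩ = 7.0225.
(Δp)² = 7.0225 − (0.0000)² = 7.0225.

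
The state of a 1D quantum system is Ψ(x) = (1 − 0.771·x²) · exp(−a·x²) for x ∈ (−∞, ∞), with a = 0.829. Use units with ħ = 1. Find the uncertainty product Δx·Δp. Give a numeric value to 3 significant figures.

0.628

Δx = √(⟨x²⟩−⟨x⟩²), Δp = √(⟨p²⟩−⟨p⟩²).
Expand each integrand as polynomial × e^(−2ax²) and use ∫x^(2j)·e^(−2ax²) dx = (2j−1)!!/(4a)^j · √(π/(2a)), odd powers → 0; here √(π/(2a)) = 1.3765. Differentiate with the product rule, d/dx e^(−ax²) = −2ax·e^(−ax²).
Normalization: ∫|Ψ|² dx = 0.95966.
⟨x⟩ = 0.0000, ⟨x²⟩ = 0.17988 ⇒ Δx = 0.42413.
⟨p⟩ = 0.0000, ⟨p²⟩ = 2.1920 ⇒ Δp = 1.4806.
Δx·Δp = 0.62794.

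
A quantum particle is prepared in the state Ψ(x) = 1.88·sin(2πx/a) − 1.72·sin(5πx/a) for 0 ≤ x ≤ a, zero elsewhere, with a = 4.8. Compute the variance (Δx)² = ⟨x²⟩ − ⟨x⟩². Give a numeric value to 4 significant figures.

1.732

Compute ⟨x⟩ and ⟨x²⟩ separately, then (Δx)² = ⟨x²⟩ − ⟨x⟩².
On 0 ≤ x ≤ a (j ≠ l): ∫sin²(jπx/a) dx = a/2, ∫sin(jπx/a)·sin(lπx/a) dx = 0; diagonal moments ∫x·sin²(jπx/a) dx = a²/4, ∫x²·sin²(jπx/a) dx = a³·(1/6 − 1/(4j²π²)); cross terms ∫x·sin(jπx/a)·sin(lπx/a) dx = 0 for j + l even and −4jla²/(π²(j² − l²)²) for j + l odd, ∫x²·sin(jπx/a)·sin(lπx/a) dx = (−1)^(j+l)·4jla³/(π²(j² − l²)²); higher powers the same way via product-to-sum and parts.
Normalization: ∫|Ψ|² dx = 15.583.
⟨x⟩ = 2.4879 and ⟨x²⟩ = 7.9217.
(Δx)² = 7.9217 − (2.4879)² = 1.7322.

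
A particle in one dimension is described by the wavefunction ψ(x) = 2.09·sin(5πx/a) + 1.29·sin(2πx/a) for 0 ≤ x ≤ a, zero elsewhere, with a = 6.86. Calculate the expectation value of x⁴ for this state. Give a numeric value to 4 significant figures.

⟨x⁴⟩ = ∫ x⁴·|ψ|² dx / ∫|ψ|² dx (integrals over the domain).
On 0 ≤ x ≤ a (j ≠ l): ∫sin²(jπx/a) dx = a/2, ∫sin(jπx/a)·sin(lπx/a) dx = 0; diagonal moments ∫x·sin²(jπx/a) dx = a²/4, ∫x²·sin²(jπx/a) dx = a³·(1/6 − 1/(4j²π²)); cross terms ∫x·sin(jπx/a)·sin(lπx/a) dx = 0 for j + l even and −4jla²/(π²(j² − l²)²) for j + l odd, ∫x²·sin(jπx/a)·sin(lπx/a) dx = (−1)^(j+l)·4jla³/(π²(j² − l²)²); higher powers the same way via product-to-sum and parts.
State is unnormalized: ∫|ψ|² dx = 20.690, and ∫ψ*·x⁴·ψ dx = 7337.2, so ⟨x⁴⟩ = 7337.2 / 20.690.
⟨x⁴⟩ = 354.62.

354.6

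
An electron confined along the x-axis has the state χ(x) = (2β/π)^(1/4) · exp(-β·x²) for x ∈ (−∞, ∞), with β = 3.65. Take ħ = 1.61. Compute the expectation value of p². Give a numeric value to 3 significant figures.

9.46

p² χ = −ħ² d²χ/dx²; ⟨p²⟩ = −ħ² ∫ χ*·χ'' dx.
Gaussian moments: ∫x^(2j)·e^(−2βx²) dx = (2j−1)!!/(4β)^j · √(π/(2β)), odd powers integrate to 0; here √(π/(2β)) = 0.65601. Derivatives: d/dx e^(−βx²) = −2βx·e^(−βx²), d²/dx² e^(−βx²) = (4β²x² − 2β)·e^(−βx²).
⟨p²⟩ = 9.4612.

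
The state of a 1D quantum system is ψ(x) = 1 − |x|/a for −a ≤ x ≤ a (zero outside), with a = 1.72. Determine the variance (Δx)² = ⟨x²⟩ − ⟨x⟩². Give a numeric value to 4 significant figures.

0.2958

Compute ⟨x⟩ and ⟨x²⟩ separately, then (Δx)² = ⟨x²⟩ − ⟨x⟩².
ψ is even, so ∫ over [−a, a] = 2∫₀ᵃ with ψ = 1 − x/a there: ∫₀ᵃ (1 − x/a)² dx = a/3, ∫₀ᵃ x²(1 − x/a)² dx = a³/30, ∫₀ᵃ x⁴(1 − x/a)² dx = a⁵/105.
Normalization: ∫|ψ|² dx = 1.1467.
⟨x⟩ = 0.0000 and ⟨x²⟩ = 0.29584.
(Δx)² = 0.29584 − (0.0000)² = 0.29584.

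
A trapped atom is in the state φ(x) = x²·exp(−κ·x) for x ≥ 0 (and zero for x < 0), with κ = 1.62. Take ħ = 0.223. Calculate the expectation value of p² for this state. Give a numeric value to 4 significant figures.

0.04350

p² φ = −ħ² d²φ/dx²; ⟨p²⟩ = −ħ² ∫ φ*·φ'' dx / ∫|φ|² dx.
Differentiate x²·exp(−κ·x) with the product rule; every integrand then reduces to terms xʲ·e^(−2κx) on [0, ∞), with ∫₀^∞ xʲ·e^(−2κx) dx = j!/(2κ)^(j+1).
State is unnormalized: ∫|φ|² dx = 0.067218, and ∫φ*·(−ħ² φ'') dx = 0.0029242, so ⟨p²⟩ = 0.0029242 / 0.067218.
⟨p²⟩ = 0.043503.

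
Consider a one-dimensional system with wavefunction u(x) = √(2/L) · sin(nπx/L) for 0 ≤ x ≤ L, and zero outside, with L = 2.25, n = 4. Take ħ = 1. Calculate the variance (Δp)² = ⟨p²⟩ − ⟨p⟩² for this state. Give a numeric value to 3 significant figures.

31.2

Compute ⟨p⟩ and ⟨p²⟩ separately; (Δp)² = ⟨p²⟩ − ⟨p⟩².
d/dx sin(nπx/L) = (nπ/L)·cos(nπx/L) and d²/dx² sin(nπx/L) = −(nπ/L)²·sin(nπx/L); on 0 ≤ x ≤ L, ∫sin²(nπx/L) dx = L/2 and ∫sin(nπx/L)·cos(nπx/L) dx = 0.
⟨p⟩ = 0.0000 and ⟨p²⟩ = 31.193.
(Δp)² = 31.193 − (0.0000)² = 31.193.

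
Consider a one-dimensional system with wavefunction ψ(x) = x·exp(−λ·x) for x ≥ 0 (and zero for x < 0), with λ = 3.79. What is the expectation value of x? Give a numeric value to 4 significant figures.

0.3958

⟨x⟩ = ∫ x·|ψ|² dx / ∫|ψ|² dx (integrals over the domain).
Every integrand reduces to terms xʲ·e^(−2λx) on [0, ∞); use ∫₀^∞ xʲ·e^(−2λx) dx = j!/(2λ)^(j+1).
State is unnormalized: ∫|ψ|² dx = 0.0045922, and ∫ψ*·x·ψ dx = 0.0018175, so ⟨x⟩ = 0.0018175 / 0.0045922.
⟨x⟩ = 0.39578.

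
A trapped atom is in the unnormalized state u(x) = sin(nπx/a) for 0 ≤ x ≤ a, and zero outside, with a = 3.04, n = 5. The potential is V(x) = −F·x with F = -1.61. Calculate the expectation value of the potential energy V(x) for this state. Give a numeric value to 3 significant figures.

⟨V⟩ = ∫ V(x)·|u|² dx / ∫|u|² dx.
With sin²θ = (1 − cos2θ)/2 on 0 ≤ x ≤ a: ∫sin²(nπx/a) dx = a/2, ∫x·sin²(nπx/a) dx = a²/4, ∫x²·sin²(nπx/a) dx = a³·(1/6 − 1/(4n²π²)); higher powers xᵏ the same way, integrating xᵏ·cos(2nπx/a) by parts.
State is unnormalized: ∫|u|² dx = 1.5200, and ∫u*·V(x)·u dx = 3.7197, so ⟨V⟩ = 3.7197 / 1.5200.
⟨V⟩ = 2.4472.

2.45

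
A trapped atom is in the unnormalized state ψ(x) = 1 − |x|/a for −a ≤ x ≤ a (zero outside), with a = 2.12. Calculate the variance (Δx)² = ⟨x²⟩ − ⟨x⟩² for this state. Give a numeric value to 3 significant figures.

0.449

Compute ⟨x⟩ and ⟨x²⟩ separately, then (Δx)² = ⟨x²⟩ − ⟨x⟩².
ψ is even, so ∫ over [−a, a] = 2∫₀ᵃ with ψ = 1 − x/a there: ∫₀ᵃ (1 − x/a)² dx = a/3, ∫₀ᵃ x²(1 − x/a)² dx = a³/30, ∫₀ᵃ x⁴(1 − x/a)² dx = a⁵/105.
Normalization: ∫|ψ|² dx = 1.4133.
⟨x⟩ = 0.0000 and ⟨x²⟩ = 0.44944.
(Δx)² = 0.44944 − (0.0000)² = 0.44944.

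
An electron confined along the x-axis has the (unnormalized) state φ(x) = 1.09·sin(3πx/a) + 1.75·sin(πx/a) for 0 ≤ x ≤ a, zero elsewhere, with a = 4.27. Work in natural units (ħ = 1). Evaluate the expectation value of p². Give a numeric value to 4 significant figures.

p² φ = −ħ² d²φ/dx²; ⟨p²⟩ = −ħ² ∫ φ*·φ'' dx / ∫|φ|² dx.
d²/dx² sin(jπx/a) = −(jπ/a)²·sin(jπx/a); on 0 ≤ x ≤ a, ∫sin²(jπx/a) dx = a/2 and ∫sin(jπx/a)·sin(lπx/a) dx = 0 for j ≠ l, so only diagonal terms survive in ∫|φ|² and ∫φ·φ″; ∫φ·φ′ dx = [φ²/2] between the walls = 0.
State is unnormalized: ∫|φ|² dx = 9.0750, and ∫φ*·(−ħ² φ'') dx = 15.897, so ⟨p²⟩ = 15.897 / 9.0750.
⟨p²⟩ = 1.7517.

1.752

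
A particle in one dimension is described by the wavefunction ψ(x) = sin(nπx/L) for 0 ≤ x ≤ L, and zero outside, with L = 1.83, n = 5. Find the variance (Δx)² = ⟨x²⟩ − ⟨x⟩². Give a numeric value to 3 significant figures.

0.272

Compute ⟨x⟩ and ⟨x²⟩ separately, then (Δx)² = ⟨x²⟩ − ⟨x⟩².
With sin²θ = (1 − cos2θ)/2 on 0 ≤ x ≤ L: ∫sin²(nπx/L) dx = L/2, ∫x·sin²(nπx/L) dx = L²/4, ∫x²·sin²(nπx/L) dx = L³·(1/6 − 1/(4n²π²)); higher powers xᵏ the same way, integrating xᵏ·cos(2nπx/L) by parts.
Normalization: ∫|ψ|² dx = 0.91500.
⟨x⟩ = 0.91500 and ⟨x²⟩ = 1.1095.
(Δx)² = 1.1095 − (0.91500)² = 0.27229.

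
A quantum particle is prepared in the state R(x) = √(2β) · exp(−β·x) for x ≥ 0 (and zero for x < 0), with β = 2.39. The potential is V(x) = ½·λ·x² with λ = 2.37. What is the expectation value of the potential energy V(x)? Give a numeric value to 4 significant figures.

⟨V⟩ = ∫ V(x)·|R|² dx.
Every integrand reduces to terms xʲ·e^(−2βx) on [0, ∞); use ∫₀^∞ xʲ·e^(−2βx) dx = j!/(2β)^(j+1).
⟨V⟩ = 0.10373.

0.1037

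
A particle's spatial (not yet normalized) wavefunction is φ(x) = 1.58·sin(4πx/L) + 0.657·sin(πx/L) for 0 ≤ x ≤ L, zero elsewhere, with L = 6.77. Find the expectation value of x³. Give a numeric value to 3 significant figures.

68.4

⟨x³⟩ = ∫ x³·|φ|² dx / ∫|φ|² dx (integrals over the domain).
On 0 ≤ x ≤ L (j ≠ l): ∫sin²(jπx/L) dx = L/2, ∫sin(jπx/L)·sin(lπx/L) dx = 0; diagonal moments ∫x·sin²(jπx/L) dx = L²/4, ∫x²·sin²(jπx/L) dx = L³·(1/6 − 1/(4j²π²)); cross terms ∫x·sin(jπx/L)·sin(lπx/L) dx = 0 for j + l even and −4jlL²/(π²(j² − l²)²) for j + l odd, ∫x²·sin(jπx/L)·sin(lπx/L) dx = (−1)^(j+l)·4jlL³/(π²(j² − l²)²); higher powers the same way via product-to-sum and parts.
State is unnormalized: ∫|φ|² dx = 9.9114, and ∫φ*·x³·φ dx = 677.70, so ⟨x³⟩ = 677.70 / 9.9114.
⟨x³⟩ = 68.375.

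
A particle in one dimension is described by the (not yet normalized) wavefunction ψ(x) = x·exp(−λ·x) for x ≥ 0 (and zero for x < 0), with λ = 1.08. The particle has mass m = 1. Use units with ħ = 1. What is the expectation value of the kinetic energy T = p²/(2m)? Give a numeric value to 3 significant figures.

T = −(ħ²/2m) d²/dx², so ⟨T⟩ = −(ħ²/2m) ∫ ψ*·ψ'' dx / ∫|ψ|² dx; with m = 1.
Differentiate x·exp(−λ·x) with the product rule; every integrand then reduces to terms xʲ·e^(−2λx) on [0, ∞), with ∫₀^∞ xʲ·e^(−2λx) dx = j!/(2λ)^(j+1).
State is unnormalized: ∫|ψ|² dx = 0.19846, and ∫ψ*·(−ħ²/2m · ψ'') dx = 0.11574, so ⟨T⟩ = 0.11574 / 0.19846.
⟨T⟩ = 0.58320.

0.583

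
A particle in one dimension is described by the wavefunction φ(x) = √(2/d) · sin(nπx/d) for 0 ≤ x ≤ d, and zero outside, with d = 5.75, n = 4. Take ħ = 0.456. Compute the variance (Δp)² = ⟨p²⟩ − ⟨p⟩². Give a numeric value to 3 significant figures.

Compute ⟨p⟩ and ⟨p²⟩ separately; (Δp)² = ⟨p²⟩ − ⟨p⟩².
d/dx sin(nπx/d) = (nπ/d)·cos(nπx/d) and d²/dx² sin(nπx/d) = −(nπ/d)²·sin(nπx/d); on 0 ≤ x ≤ d, ∫sin²(nπx/d) dx = d/2 and ∫sin(nπx/d)·cos(nπx/d) dx = 0.
⟨p⟩ = 0.0000 and ⟨p²⟩ = 0.99315.
(Δp)² = 0.99315 − (0.0000)² = 0.99315.

0.993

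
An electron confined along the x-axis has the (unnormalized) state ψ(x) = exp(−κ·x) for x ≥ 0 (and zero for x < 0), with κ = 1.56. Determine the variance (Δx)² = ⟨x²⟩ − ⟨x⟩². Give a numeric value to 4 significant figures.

0.1027

Compute ⟨x⟩ and ⟨x²⟩ separately, then (Δx)² = ⟨x²⟩ − ⟨x⟩².
Every integrand reduces to terms xʲ·e^(−2κx) on [0, ∞); use ∫₀^∞ xʲ·e^(−2κx) dx = j!/(2κ)^(j+1).
Normalization: ∫|ψ|² dx = 0.32051.
⟨x⟩ = 0.32051 and ⟨x²⟩ = 0.20546.
(Δx)² = 0.20546 − (0.32051)² = 0.10273.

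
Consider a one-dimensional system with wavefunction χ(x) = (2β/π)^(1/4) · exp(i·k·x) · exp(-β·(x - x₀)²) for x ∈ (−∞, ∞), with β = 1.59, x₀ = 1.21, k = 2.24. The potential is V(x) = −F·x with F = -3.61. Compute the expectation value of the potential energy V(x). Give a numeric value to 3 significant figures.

4.37

⟨V⟩ = ∫ V(x)·|χ|² dx.
Gaussian moments (u = x − x₀): ∫u^(2j)·e^(−2βu²) du = (2j−1)!!/(4β)^j · √(π/(2β)), odd powers integrate to 0; here √(π/(2β)) = 0.99394.
⟨V⟩ = 4.3681.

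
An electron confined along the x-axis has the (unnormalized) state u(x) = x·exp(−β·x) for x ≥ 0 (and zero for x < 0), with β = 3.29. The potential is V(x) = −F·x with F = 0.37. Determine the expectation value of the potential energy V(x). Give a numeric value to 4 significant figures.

-0.1687

⟨V⟩ = ∫ V(x)·|u|² dx / ∫|u|² dx.
Every integrand reduces to terms xʲ·e^(−2βx) on [0, ∞); use ∫₀^∞ xʲ·e^(−2βx) dx = j!/(2β)^(j+1).
State is unnormalized: ∫|u|² dx = 0.0070202, and ∫u*·V(x)·u dx = -0.0011843, so ⟨V⟩ = -0.0011843 / 0.0070202.
⟨V⟩ = -0.16869.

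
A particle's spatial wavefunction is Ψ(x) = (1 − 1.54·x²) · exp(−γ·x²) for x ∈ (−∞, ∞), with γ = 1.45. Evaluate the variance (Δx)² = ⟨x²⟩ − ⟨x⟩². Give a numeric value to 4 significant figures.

Compute ⟨x⟩ and ⟨x²⟩ separately, then (Δx)² = ⟨x²⟩ − ⟨x⟩².
Expand each integrand as polynomial × e^(−2γx²) and use ∫x^(2j)·e^(−2γx²) dx = (2j−1)!!/(4γ)^j · √(π/(2γ)), odd powers → 0; here √(π/(2γ)) = 1.0408.
Normalization: ∫|Ψ|² dx = 0.70824.
⟨x⟩ = 0.0000 and ⟨x²⟩ = 0.11767.
(Δx)² = 0.11767 − (0.0000)² = 0.11767.

0.1177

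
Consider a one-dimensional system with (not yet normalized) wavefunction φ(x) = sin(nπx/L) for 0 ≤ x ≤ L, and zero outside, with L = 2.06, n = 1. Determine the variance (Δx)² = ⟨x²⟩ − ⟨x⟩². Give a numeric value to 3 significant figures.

0.139

Compute ⟨x⟩ and ⟨x²⟩ separately, then (Δx)² = ⟨x²⟩ − ⟨x⟩².
With sin²θ = (1 − cos2θ)/2 on 0 ≤ x ≤ L: ∫sin²(nπx/L) dx = L/2, ∫x·sin²(nπx/L) dx = L²/4, ∫x²·sin²(nπx/L) dx = L³·(1/6 − 1/(4n²π²)); higher powers xᵏ the same way, integrating xᵏ·cos(2nπx/L) by parts.
Normalization: ∫|φ|² dx = 1.0300.
⟨x⟩ = 1.0300 and ⟨x²⟩ = 1.1996.
(Δx)² = 1.1996 − (1.0300)² = 0.13865.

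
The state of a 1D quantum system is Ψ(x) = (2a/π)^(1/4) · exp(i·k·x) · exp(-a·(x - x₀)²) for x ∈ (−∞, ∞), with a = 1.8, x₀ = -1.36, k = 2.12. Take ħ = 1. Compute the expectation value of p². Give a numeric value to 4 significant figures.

p² Ψ = −ħ² d²Ψ/dx²; ⟨p²⟩ = −ħ² ∫ Ψ*·Ψ'' dx.
Gaussian moments (u = x − x₀): ∫u^(2j)·e^(−2au²) du = (2j−1)!!/(4a)^j · √(π/(2a)), odd powers integrate to 0; here √(π/(2a)) = 0.93417. Derivatives: Ψ′ = (ik − 2au)·Ψ, Ψ″ = ((ik − 2au)² − 2a)·Ψ; the odd-in-u pieces drop out.
⟨p²⟩ = 6.2944.

6.294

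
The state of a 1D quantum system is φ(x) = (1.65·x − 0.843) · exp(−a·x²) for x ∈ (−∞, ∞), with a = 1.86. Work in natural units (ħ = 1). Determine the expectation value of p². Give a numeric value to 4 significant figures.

p² φ = −ħ² d²φ/dx²; ⟨p²⟩ = −ħ² ∫ φ*·φ'' dx / ∫|φ|² dx.
Expand each integrand as polynomial × e^(−2ax²) and use ∫x^(2j)·e^(−2ax²) dx = (2j−1)!!/(4a)^j · √(π/(2a)), odd powers → 0; here √(π/(2a)) = 0.91897. Differentiate with the product rule, d/dx e^(−ax²) = −2ax·e^(−ax²).
State is unnormalized: ∫|φ|² dx = 0.98935, and ∫φ*·(−ħ² φ'') dx = 3.0911, so ⟨p²⟩ = 3.0911 / 0.98935.
⟨p²⟩ = 3.1244.

3.124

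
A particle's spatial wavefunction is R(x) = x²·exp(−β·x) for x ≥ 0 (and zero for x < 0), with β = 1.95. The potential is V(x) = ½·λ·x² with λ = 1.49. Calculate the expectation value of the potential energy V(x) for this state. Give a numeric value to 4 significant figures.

⟨V⟩ = ∫ V(x)·|R|² dx / ∫|R|² dx.
Every integrand reduces to terms xʲ·e^(−2βx) on [0, ∞); use ∫₀^∞ xʲ·e^(−2βx) dx = j!/(2β)^(j+1).
State is unnormalized: ∫|R|² dx = 0.026600, and ∫R*·V(x)·R dx = 0.039087, so ⟨V⟩ = 0.039087 / 0.026600.
⟨V⟩ = 1.4694.

1.469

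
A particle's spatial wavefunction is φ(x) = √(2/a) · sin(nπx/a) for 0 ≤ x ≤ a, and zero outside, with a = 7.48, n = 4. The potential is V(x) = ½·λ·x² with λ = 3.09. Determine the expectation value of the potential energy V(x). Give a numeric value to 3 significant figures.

⟨V⟩ = ∫ V(x)·|φ|² dx.
With sin²θ = (1 − cos2θ)/2 on 0 ≤ x ≤ a: ∫sin²(nπx/a) dx = a/2, ∫x·sin²(nπx/a) dx = a²/4, ∫x²·sin²(nπx/a) dx = a³·(1/6 − 1/(4n²π²)); higher powers xᵏ the same way, integrating xᵏ·cos(2nπx/a) by parts.
⟨V⟩ = 28.541.

28.5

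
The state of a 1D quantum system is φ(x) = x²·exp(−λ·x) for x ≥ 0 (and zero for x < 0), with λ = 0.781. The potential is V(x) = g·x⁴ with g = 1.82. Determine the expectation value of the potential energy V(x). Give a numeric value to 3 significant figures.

⟨V⟩ = ∫ V(x)·|φ|² dx / ∫|φ|² dx.
Every integrand reduces to terms xʲ·e^(−2λx) on [0, ∞); use ∫₀^∞ xʲ·e^(−2λx) dx = j!/(2λ)^(j+1).
State is unnormalized: ∫|φ|² dx = 2.5811, and ∫φ*·V(x)·φ dx = 1325.8, so ⟨V⟩ = 1325.8 / 2.5811.
⟨V⟩ = 513.64.

514.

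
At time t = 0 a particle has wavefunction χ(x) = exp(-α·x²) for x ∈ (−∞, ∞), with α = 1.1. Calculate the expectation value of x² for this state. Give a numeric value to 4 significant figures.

⟨x²⟩ = ∫ x²·|χ|² dx / ∫|χ|² dx (integrals over the domain).
Gaussian moments: ∫x^(2j)·e^(−2αx²) dx = (2j−1)!!/(4α)^j · √(π/(2α)), odd powers integrate to 0; here √(π/(2α)) = 1.1950.
State is unnormalized: ∫|χ|² dx = 1.1950, and ∫χ*·x²·χ dx = 0.27159, so ⟨x²⟩ = 0.27159 / 1.1950.
⟨x²⟩ = 0.22727.

0.2273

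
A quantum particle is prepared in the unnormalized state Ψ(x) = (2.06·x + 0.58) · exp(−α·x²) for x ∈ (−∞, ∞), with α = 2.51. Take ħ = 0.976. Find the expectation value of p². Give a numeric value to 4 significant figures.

p² Ψ = −ħ² d²Ψ/dx²; ⟨p²⟩ = −ħ² ∫ Ψ*·Ψ'' dx / ∫|Ψ|² dx.
Expand each integrand as polynomial × e^(−2αx²) and use ∫x^(2j)·e^(−2αx²) dx = (2j−1)!!/(4α)^j · √(π/(2α)), odd powers → 0; here √(π/(2α)) = 0.79108. Differentiate with the product rule, d/dx e^(−αx²) = −2αx·e^(−αx²).
State is unnormalized: ∫|Ψ|² dx = 0.60049, and ∫Ψ*·(−ħ² Ψ'') dx = 3.0347, so ⟨p²⟩ = 3.0347 / 0.60049.
⟨p²⟩ = 5.0537.

5.054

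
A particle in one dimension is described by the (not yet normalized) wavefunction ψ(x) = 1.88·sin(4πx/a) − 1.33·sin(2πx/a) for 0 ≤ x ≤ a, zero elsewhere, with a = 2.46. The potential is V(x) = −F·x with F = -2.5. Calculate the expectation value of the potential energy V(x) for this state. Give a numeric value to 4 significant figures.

⟨V⟩ = ∫ V(x)·|ψ|² dx / ∫|ψ|² dx.
On 0 ≤ x ≤ a (j ≠ l): ∫sin²(jπx/a) dx = a/2, ∫sin(jπx/a)·sin(lπx/a) dx = 0; diagonal moments ∫x·sin²(jπx/a) dx = a²/4, ∫x²·sin²(jπx/a) dx = a³·(1/6 − 1/(4j²π²)); cross terms ∫x·sin(jπx/a)·sin(lπx/a) dx = 0 for j + l even and −4jla²/(π²(j² − l²)²) for j + l odd, ∫x²·sin(jπx/a)·sin(lπx/a) dx = (−1)^(j+l)·4jla³/(π²(j² − l²)²); higher powers the same way via product-to-sum and parts.
State is unnormalized: ∫|ψ|² dx = 6.5231, and ∫ψ*·V(x)·ψ dx = 20.058, so ⟨V⟩ = 20.058 / 6.5231.
⟨V⟩ = 3.0750.

3.075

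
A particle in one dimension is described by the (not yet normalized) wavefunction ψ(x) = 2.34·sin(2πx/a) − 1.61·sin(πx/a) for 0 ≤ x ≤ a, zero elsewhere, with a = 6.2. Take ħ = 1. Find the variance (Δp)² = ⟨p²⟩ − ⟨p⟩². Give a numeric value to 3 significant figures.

Compute ⟨p⟩ and ⟨p²⟩ separately; (Δp)² = ⟨p²⟩ − ⟨p⟩².
d²/dx² sin(jπx/a) = −(jπ/a)²·sin(jπx/a); on 0 ≤ x ≤ a, ∫sin²(jπx/a) dx = a/2 and ∫sin(jπx/a)·sin(lπx/a) dx = 0 for j ≠ l, so only diagonal terms survive in ∫|ψ|² and ∫ψ·ψ″; ∫ψ·ψ′ dx = [ψ²/2] between the walls = 0.
Normalization: ∫|ψ|² dx = 25.010.
⟨p⟩ = 0.0000 and ⟨p²⟩ = 0.77953.
(Δp)² = 0.77953 − (0.0000)² = 0.77953.

0.780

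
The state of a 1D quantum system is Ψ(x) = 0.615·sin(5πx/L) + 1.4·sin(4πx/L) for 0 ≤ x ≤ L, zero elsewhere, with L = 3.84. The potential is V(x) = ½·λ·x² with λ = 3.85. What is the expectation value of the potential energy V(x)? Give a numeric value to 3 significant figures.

5.19

⟨V⟩ = ∫ V(x)·|Ψ|² dx / ∫|Ψ|² dx.
On 0 ≤ x ≤ L (j ≠ l): ∫sin²(jπx/L) dx = L/2, ∫sin(jπx/L)·sin(lπx/L) dx = 0; diagonal moments ∫x·sin²(jπx/L) dx = L²/4, ∫x²·sin²(jπx/L) dx = L³·(1/6 − 1/(4j²π²)); cross terms ∫x·sin(jπx/L)·sin(lπx/L) dx = 0 for j + l even and −4jlL²/(π²(j² − l²)²) for j + l odd, ∫x²·sin(jπx/L)·sin(lπx/L) dx = (−1)^(j+l)·4jlL³/(π²(j² − l²)²); higher powers the same way via product-to-sum and parts.
State is unnormalized: ∫|Ψ|² dx = 4.4894, and ∫Ψ*·V(x)·Ψ dx = 23.315, so ⟨V⟩ = 23.315 / 4.4894.
⟨V⟩ = 5.1933.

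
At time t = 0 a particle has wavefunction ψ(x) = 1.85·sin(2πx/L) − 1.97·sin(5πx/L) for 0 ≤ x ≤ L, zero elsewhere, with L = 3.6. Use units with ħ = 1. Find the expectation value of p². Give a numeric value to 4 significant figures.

p² ψ = −ħ² d²ψ/dx²; ⟨p²⟩ = −ħ² ∫ ψ*·ψ'' dx / ∫|ψ|² dx.
d²/dx² sin(jπx/L) = −(jπ/L)²·sin(jπx/L); on 0 ≤ x ≤ L, ∫sin²(jπx/L) dx = L/2 and ∫sin(jπx/L)·sin(lπx/L) dx = 0 for j ≠ l, so only diagonal terms survive in ∫|ψ|² and ∫ψ·ψ″; ∫ψ·ψ′ dx = [ψ²/2] between the walls = 0.
State is unnormalized: ∫|ψ|² dx = 13.146, and ∫ψ*·(−ħ² ψ'') dx = 151.76, so ⟨p²⟩ = 151.76 / 13.146.
⟨p²⟩ = 11.544.

11.54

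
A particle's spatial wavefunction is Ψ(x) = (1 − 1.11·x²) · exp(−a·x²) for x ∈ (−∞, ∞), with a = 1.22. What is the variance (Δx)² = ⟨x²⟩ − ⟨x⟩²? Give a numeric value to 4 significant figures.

0.1204

Compute ⟨x⟩ and ⟨x²⟩ separately, then (Δx)² = ⟨x²⟩ − ⟨x⟩².
Expand each integrand as polynomial × e^(−2ax²) and use ∫x^(2j)·e^(−2ax²) dx = (2j−1)!!/(4a)^j · √(π/(2a)), odd powers → 0; here √(π/(2a)) = 1.1347.
Normalization: ∫|Ψ|² dx = 0.79462.
⟨x⟩ = 0.0000 and ⟨x²⟩ = 0.12036.
(Δx)² = 0.12036 − (0.0000)² = 0.12036.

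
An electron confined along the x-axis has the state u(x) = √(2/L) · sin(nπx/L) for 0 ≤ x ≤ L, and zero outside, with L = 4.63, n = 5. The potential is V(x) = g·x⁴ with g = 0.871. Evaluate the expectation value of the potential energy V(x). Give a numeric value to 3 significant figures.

78.4

⟨V⟩ = ∫ V(x)·|u|² dx.
With sin²θ = (1 − cos2θ)/2 on 0 ≤ x ≤ L: ∫sin²(nπx/L) dx = L/2, ∫x·sin²(nπx/L) dx = L²/4, ∫x²·sin²(nπx/L) dx = L³·(1/6 − 1/(4n²π²)); higher powers xᵏ the same way, integrating xᵏ·cos(2nπx/L) by parts.
⟨V⟩ = 78.440.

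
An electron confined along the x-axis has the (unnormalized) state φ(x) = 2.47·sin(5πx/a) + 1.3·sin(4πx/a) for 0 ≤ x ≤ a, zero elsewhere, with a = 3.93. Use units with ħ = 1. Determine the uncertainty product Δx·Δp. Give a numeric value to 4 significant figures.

3.500

Δx = √(⟨x²⟩−⟨x⟩²), Δp = √(⟨p²⟩−⟨p⟩²).
On 0 ≤ x ≤ a (j ≠ l): ∫sin²(jπx/a) dx = a/2, ∫sin(jπx/a)·sin(lπx/a) dx = 0; diagonal moments ∫x·sin²(jπx/a) dx = a²/4, ∫x²·sin²(jπx/a) dx = a³·(1/6 − 1/(4j²π²)); cross terms ∫x·sin(jπx/a)·sin(lπx/a) dx = 0 for j + l even and −4jla²/(π²(j² − l²)²) for j + l odd, ∫x²·sin(jπx/a)·sin(lπx/a) dx = (−1)^(j+l)·4jla³/(π²(j² − l²)²); higher powers the same way via product-to-sum and parts. d²/dx² sin(jπx/a) = −(jπ/a)²·sin(jπx/a); on 0 ≤ x ≤ a, ∫sin²(jπx/a) dx = a/2 and ∫sin(jπx/a)·sin(lπx/a) dx = 0 for j ≠ l, so only diagonal terms survive in ∫|φ|² and ∫φ·φ″; ∫φ·φ′ dx = [φ²/2] between the walls = 0.
Normalization: ∫|φ|² dx = 15.309.
⟨x⟩ = 1.3166, ⟨x²⟩ = 2.5652 ⇒ Δx = 0.91192.
⟨p⟩ = 0.0000, ⟨p²⟩ = 14.728 ⇒ Δp = 3.8377.
Δx·Δp = 3.4997.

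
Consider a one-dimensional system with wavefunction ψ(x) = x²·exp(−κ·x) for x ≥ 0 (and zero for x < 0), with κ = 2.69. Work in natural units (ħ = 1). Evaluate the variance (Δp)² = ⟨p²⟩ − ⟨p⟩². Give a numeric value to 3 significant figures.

2.41

Compute ⟨p⟩ and ⟨p²⟩ separately; (Δp)² = ⟨p²⟩ − ⟨p⟩².
Differentiate x²·exp(−κ·x) with the product rule; every integrand then reduces to terms xʲ·e^(−2κx) on [0, ∞), with ∫₀^∞ xʲ·e^(−2κx) dx = j!/(2κ)^(j+1).
Normalization: ∫|ψ|² dx = 0.0053248.
⟨p⟩ = 0.0000 and ⟨p²⟩ = 2.4120.
(Δp)² = 2.4120 − (0.0000)² = 2.4120.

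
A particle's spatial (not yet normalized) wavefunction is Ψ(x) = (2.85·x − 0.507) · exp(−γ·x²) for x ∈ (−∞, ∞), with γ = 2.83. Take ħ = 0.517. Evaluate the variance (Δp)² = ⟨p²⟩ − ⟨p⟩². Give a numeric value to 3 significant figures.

1.87

Compute ⟨p⟩ and ⟨p²⟩ separately; (Δp)² = ⟨p²⟩ − ⟨p⟩².
Expand each integrand as polynomial × e^(−2γx²) and use ∫x^(2j)·e^(−2γx²) dx = (2j−1)!!/(4γ)^j · √(π/(2γ)), odd powers → 0; here √(π/(2γ)) = 0.74502. Differentiate with the product rule, d/dx e^(−γx²) = −2γx·e^(−γx²).
Normalization: ∫|Ψ|² dx = 0.72608.
⟨p⟩ = 0.0000 and ⟨p²⟩ = 1.8703.
(Δp)² = 1.8703 − (0.0000)² = 1.8703.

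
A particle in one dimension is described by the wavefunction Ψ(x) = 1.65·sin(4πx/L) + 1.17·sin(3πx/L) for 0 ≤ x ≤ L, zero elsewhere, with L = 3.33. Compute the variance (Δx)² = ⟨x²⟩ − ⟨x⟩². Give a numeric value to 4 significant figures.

0.4907

Compute ⟨x⟩ and ⟨x²⟩ separately, then (Δx)² = ⟨x²⟩ − ⟨x⟩².
On 0 ≤ x ≤ L (j ≠ l): ∫sin²(jπx/L) dx = L/2, ∫sin(jπx/L)·sin(lπx/L) dx = 0; diagonal moments ∫x·sin²(jπx/L) dx = L²/4, ∫x²·sin²(jπx/L) dx = L³·(1/6 − 1/(4j²π²)); cross terms ∫x·sin(jπx/L)·sin(lπx/L) dx = 0 for j + l even and −4jlL²/(π²(j² − l²)²) for j + l odd, ∫x²·sin(jπx/L)·sin(lπx/L) dx = (−1)^(j+l)·4jlL³/(π²(j² − l²)²); higher powers the same way via product-to-sum and parts.
Normalization: ∫|Ψ|² dx = 6.8122.
⟨x⟩ = 1.0412 and ⟨x²⟩ = 1.5748.
(Δx)² = 1.5748 − (1.0412)² = 0.49070.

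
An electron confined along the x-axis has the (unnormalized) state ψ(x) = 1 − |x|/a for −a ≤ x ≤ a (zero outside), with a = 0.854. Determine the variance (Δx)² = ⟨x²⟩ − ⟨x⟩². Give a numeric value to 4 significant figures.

Compute ⟨x⟩ and ⟨x²⟩ separately, then (Δx)² = ⟨x²⟩ − ⟨x⟩².
ψ is even, so ∫ over [−a, a] = 2∫₀ᵃ with ψ = 1 − x/a there: ∫₀ᵃ (1 − x/a)² dx = a/3, ∫₀ᵃ x²(1 − x/a)² dx = a³/30, ∫₀ᵃ x⁴(1 − x/a)² dx = a⁵/105.
Normalization: ∫|ψ|² dx = 0.56933.
⟨x⟩ = 0.0000 and ⟨x²⟩ = 0.072932.
(Δx)² = 0.072932 − (0.0000)² = 0.072932.

0.07293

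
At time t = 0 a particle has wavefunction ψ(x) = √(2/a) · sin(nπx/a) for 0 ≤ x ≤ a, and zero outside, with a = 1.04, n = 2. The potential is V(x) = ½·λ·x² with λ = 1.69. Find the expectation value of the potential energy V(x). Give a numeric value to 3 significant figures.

⟨V⟩ = ∫ V(x)·|ψ|² dx.
With sin²θ = (1 − cos2θ)/2 on 0 ≤ x ≤ a: ∫sin²(nπx/a) dx = a/2, ∫x·sin²(nπx/a) dx = a²/4, ∫x²·sin²(nπx/a) dx = a³·(1/6 − 1/(4n²π²)); higher powers xᵏ the same way, integrating xᵏ·cos(2nπx/a) by parts.
⟨V⟩ = 0.29308.

0.293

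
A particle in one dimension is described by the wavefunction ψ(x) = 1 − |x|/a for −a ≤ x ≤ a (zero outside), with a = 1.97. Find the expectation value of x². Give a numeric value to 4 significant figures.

⟨x²⟩ = ∫ x²·|ψ|² dx / ∫|ψ|² dx (integrals over the domain).
ψ is even, so ∫ over [−a, a] = 2∫₀ᵃ with ψ = 1 − x/a there: ∫₀ᵃ (1 − x/a)² dx = a/3, ∫₀ᵃ x²(1 − x/a)² dx = a³/30, ∫₀ᵃ x⁴(1 − x/a)² dx = a⁵/105.
State is unnormalized: ∫|ψ|² dx = 1.3133, and ∫ψ*·x²·ψ dx = 0.50969, so ⟨x²⟩ = 0.50969 / 1.3133.
⟨x²⟩ = 0.38809.

0.3881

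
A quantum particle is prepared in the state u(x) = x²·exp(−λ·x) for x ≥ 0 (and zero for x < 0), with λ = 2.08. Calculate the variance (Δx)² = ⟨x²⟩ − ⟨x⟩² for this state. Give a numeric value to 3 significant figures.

Compute ⟨x⟩ and ⟨x²⟩ separately, then (Δx)² = ⟨x²⟩ − ⟨x⟩².
Every integrand reduces to terms xʲ·e^(−2λx) on [0, ∞); use ∫₀^∞ xʲ·e^(−2λx) dx = j!/(2λ)^(j+1).
Normalization: ∫|u|² dx = 0.019264.
⟨x⟩ = 1.2019 and ⟨x²⟩ = 1.7335.
(Δx)² = 1.7335 − (1.2019)² = 0.28892.

0.289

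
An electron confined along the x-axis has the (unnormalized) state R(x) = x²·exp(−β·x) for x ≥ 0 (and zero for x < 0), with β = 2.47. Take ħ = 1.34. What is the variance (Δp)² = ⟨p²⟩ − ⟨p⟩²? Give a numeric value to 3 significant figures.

3.65

Compute ⟨p⟩ and ⟨p²⟩ separately; (Δp)² = ⟨p²⟩ − ⟨p⟩².
Differentiate x²·exp(−β·x) with the product rule; every integrand then reduces to terms xʲ·e^(−2βx) on [0, ∞), with ∫₀^∞ xʲ·e^(−2βx) dx = j!/(2β)^(j+1).
Normalization: ∫|R|² dx = 0.0081579.
⟨p⟩ = 0.0000 and ⟨p²⟩ = 3.6516.
(Δp)² = 3.6516 − (0.0000)² = 3.6516.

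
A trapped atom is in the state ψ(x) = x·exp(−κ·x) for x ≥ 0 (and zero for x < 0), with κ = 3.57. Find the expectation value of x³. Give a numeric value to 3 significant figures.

⟨x³⟩ = ∫ x³·|ψ|² dx / ∫|ψ|² dx (integrals over the domain).
Every integrand reduces to terms xʲ·e^(−2κx) on [0, ∞); use ∫₀^∞ xʲ·e^(−2κx) dx = j!/(2κ)^(j+1).
State is unnormalized: ∫|ψ|² dx = 0.0054946, and ∫ψ*·x³·ψ dx = 0.00090572, so ⟨x³⟩ = 0.00090572 / 0.0054946.
⟨x³⟩ = 0.16484.

0.165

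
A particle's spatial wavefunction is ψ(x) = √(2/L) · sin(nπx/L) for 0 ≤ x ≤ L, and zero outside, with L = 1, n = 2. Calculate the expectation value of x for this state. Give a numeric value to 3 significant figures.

⟨x⟩ = ∫ x·|ψ|² dx (integrals over the domain).
With sin²θ = (1 − cos2θ)/2 on 0 ≤ x ≤ L: ∫sin²(nπx/L) dx = L/2, ∫x·sin²(nπx/L) dx = L²/4, ∫x²·sin²(nπx/L) dx = L³·(1/6 − 1/(4n²π²)); higher powers xᵏ the same way, integrating xᵏ·cos(2nπx/L) by parts.
⟨x⟩ = 0.50000.

0.500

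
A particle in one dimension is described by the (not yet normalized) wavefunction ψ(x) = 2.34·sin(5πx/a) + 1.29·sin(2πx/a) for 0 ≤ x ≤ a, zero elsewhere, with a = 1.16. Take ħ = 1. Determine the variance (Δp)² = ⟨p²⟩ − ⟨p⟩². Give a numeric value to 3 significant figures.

Compute ⟨p⟩ and ⟨p²⟩ separately; (Δp)² = ⟨p²⟩ − ⟨p⟩².
d²/dx² sin(jπx/a) = −(jπ/a)²·sin(jπx/a); on 0 ≤ x ≤ a, ∫sin²(jπx/a) dx = a/2 and ∫sin(jπx/a)·sin(lπx/a) dx = 0 for j ≠ l, so only diagonal terms survive in ∫|ψ|² and ∫ψ·ψ″; ∫ψ·ψ′ dx = [ψ²/2] between the walls = 0.
Normalization: ∫|ψ|² dx = 4.1410.
⟨p⟩ = 0.0000 and ⟨p²⟩ = 147.47.
(Δp)² = 147.47 − (0.0000)² = 147.47.

147.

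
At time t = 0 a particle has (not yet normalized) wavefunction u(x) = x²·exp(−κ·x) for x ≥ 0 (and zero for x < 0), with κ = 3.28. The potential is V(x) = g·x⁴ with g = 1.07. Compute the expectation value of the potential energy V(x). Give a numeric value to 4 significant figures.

⟨V⟩ = ∫ V(x)·|u|² dx / ∫|u|² dx.
Every integrand reduces to terms xʲ·e^(−2κx) on [0, ∞); use ∫₀^∞ xʲ·e^(−2κx) dx = j!/(2κ)^(j+1).
State is unnormalized: ∫|u|² dx = 0.0019756, and ∫u*·V(x)·u dx = 0.0019177, so ⟨V⟩ = 0.0019177 / 0.0019756.
⟨V⟩ = 0.97068.

0.9707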